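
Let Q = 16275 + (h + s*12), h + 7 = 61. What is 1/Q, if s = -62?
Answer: 1/15585 ≈ 6.4164e-5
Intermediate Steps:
h = 54 (h = -7 + 61 = 54)
Q = 15585 (Q = 16275 + (54 - 62*12) = 16275 + (54 - 744) = 16275 - 690 = 15585)
1/Q = 1/15585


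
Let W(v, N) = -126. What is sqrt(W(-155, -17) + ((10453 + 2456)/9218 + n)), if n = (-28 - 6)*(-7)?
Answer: 5*sqrt(385432234)/9218 ≈ 10.649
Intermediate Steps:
n = 238 (n = -34*(-7) = 238)
sqrt(W(-155, -17) + ((10453 + 2456)/9218 + n)) = sqrt(-126 + ((10453 + 2456)/9218 + 238)) = sqrt(-126 + (12909*(1/9218) + 238)) = sqrt(-126 + (12909/9218 + 238)) = sqrt(-126 + 2206793/9218) = sqrt(1045325/9218) = 5*sqrt(385432234)/9218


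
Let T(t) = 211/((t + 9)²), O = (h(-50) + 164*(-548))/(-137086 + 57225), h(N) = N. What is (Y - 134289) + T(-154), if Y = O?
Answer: -225479734294004/1679077525 ≈ -1.3429e+5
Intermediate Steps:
O = 89922/79861 (O = (-50 + 164*(-548))/(-137086 + 57225) = (-50 - 89872)/(-79861) = -89922*(-1/79861) = 89922/79861 ≈ 1.1260)
T(t) = 211/(9 + t)² (T(t) = 211/((9 + t)²) = 211/(9 + t)²)
Y = 89922/79861 ≈ 1.1260
(Y - 134289) + T(-154) = (89922/79861 - 134289) + 211/(9 - 154)² = -10724363907/79861 + 211/(-145)² = -10724363907/79861 + 211*(1/21025) = -10724363907/79861 + 211/21025 = -225479734294004/1679077525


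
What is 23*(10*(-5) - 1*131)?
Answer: -4163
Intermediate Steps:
23*(10*(-5) - 1*131) = 23*(-50 - 131) = 23*(-181) = -4163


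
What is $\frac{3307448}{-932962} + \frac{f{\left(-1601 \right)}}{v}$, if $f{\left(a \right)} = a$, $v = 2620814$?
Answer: $- \frac{4334849847417}{1222559935534} \approx -3.5457$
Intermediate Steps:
$\frac{3307448}{-932962} + \frac{f{\left(-1601 \right)}}{v} = \frac{3307448}{-932962} - \frac{1601}{2620814} = 3307448 \left(- \frac{1}{932962}\right) - \frac{1601}{2620814} = - \frac{1653724}{466481} - \frac{1601}{2620814} = - \frac{4334849847417}{1222559935534}$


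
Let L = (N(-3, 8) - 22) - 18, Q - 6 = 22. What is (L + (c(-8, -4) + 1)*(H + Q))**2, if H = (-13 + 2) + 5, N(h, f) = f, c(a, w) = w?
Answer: 9604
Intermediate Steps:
Q = 28 (Q = 6 + 22 = 28)
H = -6 (H = -11 + 5 = -6)
L = -32 (L = (8 - 22) - 18 = -14 - 18 = -32)
(L + (c(-8, -4) + 1)*(H + Q))**2 = (-32 + (-4 + 1)*(-6 + 28))**2 = (-32 - 3*22)**2 = (-32 - 66)**2 = (-98)**2 = 9604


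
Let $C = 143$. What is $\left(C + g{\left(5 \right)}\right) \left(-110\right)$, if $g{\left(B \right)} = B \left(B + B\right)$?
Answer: $-21230$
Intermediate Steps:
$g{\left(B \right)} = 2 B^{2}$ ($g{\left(B \right)} = B 2 B = 2 B^{2}$)
$\left(C + g{\left(5 \right)}\right) \left(-110\right) = \left(143 + 2 \cdot 5^{2}\right) \left(-110\right) = \left(143 + 2 \cdot 25\right) \left(-110\right) = \left(143 + 50\right) \left(-110\right) = 193 \left(-110\right) = -21230$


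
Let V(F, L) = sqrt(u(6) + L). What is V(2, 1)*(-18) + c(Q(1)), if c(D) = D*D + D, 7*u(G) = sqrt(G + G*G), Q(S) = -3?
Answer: 6 - 18*sqrt(49 + 7*sqrt(42))/7 ≈ -18.979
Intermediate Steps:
u(G) = sqrt(G + G**2)/7 (u(G) = sqrt(G + G*G)/7 = sqrt(G + G**2)/7)
V(F, L) = sqrt(L + sqrt(42)/7) (V(F, L) = sqrt(sqrt(6*(1 + 6))/7 + L) = sqrt(sqrt(6*7)/7 + L) = sqrt(sqrt(42)/7 + L) = sqrt(L + sqrt(42)/7))
c(D) = D + D**2 (c(D) = D**2 + D = D + D**2)
V(2, 1)*(-18) + c(Q(1)) = (sqrt(7*sqrt(42) + 49*1)/7)*(-18) - 3*(1 - 3) = (sqrt(7*sqrt(42) + 49)/7)*(-18) - 3*(-2) = (sqrt(49 + 7*sqrt(42))/7)*(-18) + 6 = -18*sqrt(49 + 7*sqrt(42))/7 + 6 = 6 - 18*sqrt(49 + 7*sqrt(42))/7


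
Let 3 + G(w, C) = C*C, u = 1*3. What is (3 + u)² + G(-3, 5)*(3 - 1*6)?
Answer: -30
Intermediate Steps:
u = 3
G(w, C) = -3 + C² (G(w, C) = -3 + C*C = -3 + C²)
(3 + u)² + G(-3, 5)*(3 - 1*6) = (3 + 3)² + (-3 + 5²)*(3 - 1*6) = 6² + (-3 + 25)*(3 - 6) = 36 + 22*(-3) = 36 - 66 = -30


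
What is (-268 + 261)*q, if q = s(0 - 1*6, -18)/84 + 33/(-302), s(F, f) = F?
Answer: 191/151 ≈ 1.2649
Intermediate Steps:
q = -191/1057 (q = (0 - 1*6)/84 + 33/(-302) = (0 - 6)*(1/84) + 33*(-1/302) = -6*1/84 - 33/302 = -1/14 - 33/302 = -191/1057 ≈ -0.18070)
(-268 + 261)*q = (-268 + 261)*(-191/1057) = -7*(-191/1057) = 191/151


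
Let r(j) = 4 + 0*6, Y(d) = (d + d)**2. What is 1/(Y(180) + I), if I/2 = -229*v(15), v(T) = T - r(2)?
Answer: 1/124562 ≈ 8.0281e-6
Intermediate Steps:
Y(d) = 4*d**2 (Y(d) = (2*d)**2 = 4*d**2)
r(j) = 4 (r(j) = 4 + 0 = 4)
v(T) = -4 + T (v(T) = T - 1*4 = T - 4 = -4 + T)
I = -5038 (I = 2*(-229*(-4 + 15)) = 2*(-229*11) = 2*(-2519) = -5038)
1/(Y(180) + I) = 1/(4*180**2 - 5038) = 1/(4*32400 - 5038) = 1/(129600 - 5038) = 1/124562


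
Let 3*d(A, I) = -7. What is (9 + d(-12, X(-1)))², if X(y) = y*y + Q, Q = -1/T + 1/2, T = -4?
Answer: 400/9 ≈ 44.444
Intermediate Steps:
Q = ¾ (Q = -1/(-4) + 1/2 = -1*(-¼) + 1*(½) = ¼ + ½ = ¾ ≈ 0.75000)
X(y) = ¾ + y² (X(y) = y*y + ¾ = y² + ¾ = ¾ + y²)
d(A, I) = -7/3 (d(A, I) = (⅓)*(-7) = -7/3)
(9 + d(-12, X(-1)))² = (9 - 7/3)² = (20/3)² = 400/9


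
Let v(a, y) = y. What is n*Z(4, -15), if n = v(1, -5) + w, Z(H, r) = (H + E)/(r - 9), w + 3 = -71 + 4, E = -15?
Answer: -275/8 ≈ -34.375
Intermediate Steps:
w = -70 (w = -3 + (-71 + 4) = -3 - 67 = -70)
Z(H, r) = (-15 + H)/(-9 + r) (Z(H, r) = (H - 15)/(r - 9) = (-15 + H)/(-9 + r))
n = -75 (n = -5 - 70 = -75)
n*Z(4, -15) = -75*(-15 + 4)/(-9 - 15) = -75*(-11)/(-24) = -(-25)*(-11)/8 = -75*11/24 = -275/8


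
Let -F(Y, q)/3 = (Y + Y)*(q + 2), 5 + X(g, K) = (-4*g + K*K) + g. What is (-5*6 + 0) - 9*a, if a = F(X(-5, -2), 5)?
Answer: 5262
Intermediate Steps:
X(g, K) = -5 + K² - 3*g (X(g, K) = -5 + ((-4*g + K*K) + g) = -5 + ((-4*g + K²) + g) = -5 + ((K² - 4*g) + g) = -5 + (K² - 3*g) = -5 + K² - 3*g)
F(Y, q) = -6*Y*(2 + q) (F(Y, q) = -3*(Y + Y)*(q + 2) = -3*2*Y*(2 + q) = -6*Y*(2 + q))
a = -588 (a = -6*(-5 + (-2)² - 3*(-5))*(2 + 5) = -6*(-5 + 4 + 15)*7 = -6*14*7 = -588)
(-5*6 + 0) - 9*a = (-5*6 + 0) - 9*(-588) = (-30 + 0) + 5292 = -30 + 5292 = 5262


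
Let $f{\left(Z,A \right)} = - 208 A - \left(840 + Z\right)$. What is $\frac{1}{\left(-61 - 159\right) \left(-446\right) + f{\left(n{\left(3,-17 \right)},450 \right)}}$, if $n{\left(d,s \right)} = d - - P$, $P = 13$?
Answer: $\frac{1}{3664} \approx 0.00027293$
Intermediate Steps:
$n{\left(d,s \right)} = 13 + d$ ($n{\left(d,s \right)} = d - \left(-1\right) 13 = d - -13 = d + 13 = 13 + d$)
$f{\left(Z,A \right)} = -840 - Z - 208 A$
$\frac{1}{\left(-61 - 159\right) \left(-446\right) + f{\left(n{\left(3,-17 \right)},450 \right)}} = \frac{1}{\left(-61 - 159\right) \left(-446\right) - 94456} = \frac{1}{\left(-220\right) \left(-446\right) - 94456} = \frac{1}{98120 - 94456} = \frac{1}{3664}$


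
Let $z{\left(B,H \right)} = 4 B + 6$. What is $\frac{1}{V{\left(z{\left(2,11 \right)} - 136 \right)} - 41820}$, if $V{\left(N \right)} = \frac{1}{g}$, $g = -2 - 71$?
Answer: $- \frac{73}{3052861} \approx -2.3912 \cdot 10^{-5}$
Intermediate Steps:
$g = -73$
$z{\left(B,H \right)} = 6 + 4 B$
$V{\left(N \right)} = - \frac{1}{73}$ ($V{\left(N \right)} = \frac{1}{-73} = - \frac{1}{73}$)
$\frac{1}{V{\left(z{\left(2,11 \right)} - 136 \right)} - 41820} = \frac{1}{- \frac{1}{73} - 41820} = \frac{1}{- \frac{3052861}{73}} = - \frac{73}{3052861}$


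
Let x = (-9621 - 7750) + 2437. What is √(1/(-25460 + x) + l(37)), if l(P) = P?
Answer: √60371943338/40394 ≈ 6.0828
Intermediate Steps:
x = -14934 (x = -17371 + 2437 = -14934)
√(1/(-25460 + x) + l(37)) = √(1/(-25460 - 14934) + 37) = √(1/(-40394) + 37) = √(-1/40394 + 37) = √(1494577/40394) = √60371943338/40394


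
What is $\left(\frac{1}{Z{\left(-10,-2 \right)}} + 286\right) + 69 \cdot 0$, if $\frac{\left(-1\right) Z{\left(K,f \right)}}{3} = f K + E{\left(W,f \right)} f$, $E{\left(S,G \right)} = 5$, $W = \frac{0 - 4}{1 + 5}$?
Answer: $\frac{8579}{30} \approx 285.97$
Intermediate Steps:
$W = - \frac{2}{3}$ ($W = - \frac{4}{6} = \left(-4\right) \frac{1}{6} = - \frac{2}{3} \approx -0.66667$)
$Z{\left(K,f \right)} = - 15 f - 3 K f$ ($Z{\left(K,f \right)} = - 3 \left(f K + 5 f\right) = - 3 \left(K f + 5 f\right) = - 3 \left(5 f + K f\right) = - 15 f - 3 K f$)
$\left(\frac{1}{Z{\left(-10,-2 \right)}} + 286\right) + 69 \cdot 0 = \left(\frac{1}{\left(-3\right) \left(-2\right) \left(5 - 10\right)} + 286\right) + 69 \cdot 0 = \left(\frac{1}{\left(-3\right) \left(-2\right) \left(-5\right)} + 286\right) + 0 = \left(\frac{1}{-30} + 286\right) + 0 = \left(- \frac{1}{30} + 286\right) + 0 = \frac{8579}{30} + 0 = \frac{8579}{30}$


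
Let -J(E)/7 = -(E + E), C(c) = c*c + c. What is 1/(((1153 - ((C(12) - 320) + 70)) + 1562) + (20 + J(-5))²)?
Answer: 1/5309 ≈ 0.00018836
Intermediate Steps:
C(c) = c + c² (C(c) = c² + c = c + c²)
J(E) = 14*E (J(E) = -(-7)*(E + E) = -(-7)*2*E = -(-14)*E = 14*E)
1/(((1153 - ((C(12) - 320) + 70)) + 1562) + (20 + J(-5))²) = 1/(((1153 - ((12*(1 + 12) - 320) + 70)) + 1562) + (20 + 14*(-5))²) = 1/(((1153 - ((12*13 - 320) + 70)) + 1562) + (20 - 70)²) = 1/(((1153 - ((156 - 320) + 70)) + 1562) + (-50)²) = 1/(((1153 - (-164 + 70)) + 1562) + 2500) = 1/(((1153 - 1*(-94)) + 1562) + 2500) = 1/(((1153 + 94) + 1562) + 2500) = 1/((1247 + 1562) + 2500) = 1/(2809 + 2500) = 1/5309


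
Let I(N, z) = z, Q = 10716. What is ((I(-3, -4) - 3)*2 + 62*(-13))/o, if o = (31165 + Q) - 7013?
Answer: -205/8717 ≈ -0.023517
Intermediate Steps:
o = 34868 (o = (31165 + 10716) - 7013 = 41881 - 7013 = 34868)
((I(-3, -4) - 3)*2 + 62*(-13))/o = ((-4 - 3)*2 + 62*(-13))/34868 = (-7*2 - 806)*(1/34868) = (-14 - 806)*(1/34868) = -820*1/34868 = -205/8717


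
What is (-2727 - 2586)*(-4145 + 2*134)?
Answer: 20598501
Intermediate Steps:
(-2727 - 2586)*(-4145 + 2*134) = -5313*(-4145 + 268) = -5313*(-3877) = 20598501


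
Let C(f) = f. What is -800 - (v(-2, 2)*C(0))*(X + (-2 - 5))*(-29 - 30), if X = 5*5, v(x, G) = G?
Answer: -800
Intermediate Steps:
X = 25
-800 - (v(-2, 2)*C(0))*(X + (-2 - 5))*(-29 - 30) = -800 - (2*0)*(25 + (-2 - 5))*(-29 - 30) = -800 - 0*(25 - 7)*(-59) = -800 - 0*18*(-59) = -800 - 0*(-59) = -800 - 1*0 = -800 + 0 = -800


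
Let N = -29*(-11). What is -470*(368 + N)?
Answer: -322890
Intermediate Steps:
N = 319
-470*(368 + N) = -470*(368 + 319) = -470*687 = -322890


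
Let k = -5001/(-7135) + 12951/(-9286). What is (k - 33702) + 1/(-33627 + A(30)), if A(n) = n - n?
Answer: -75088840017800623/2227977397470 ≈ -33703.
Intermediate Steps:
A(n) = 0
k = -45966099/66255610 (k = -5001*(-1/7135) + 12951*(-1/9286) = 5001/7135 - 12951/9286 = -45966099/66255610 ≈ -0.69377)
(k - 33702) + 1/(-33627 + A(30)) = (-45966099/66255610 - 33702) + 1/(-33627 + 0) = -2232992534319/66255610 + 1/(-33627) = -2232992534319/66255610 - 1/33627 = -75088840017800623/2227977397470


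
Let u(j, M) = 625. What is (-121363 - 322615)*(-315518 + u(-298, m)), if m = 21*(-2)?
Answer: 139805564354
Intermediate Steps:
m = -42
(-121363 - 322615)*(-315518 + u(-298, m)) = (-121363 - 322615)*(-315518 + 625) = -443978*(-314893) = 139805564354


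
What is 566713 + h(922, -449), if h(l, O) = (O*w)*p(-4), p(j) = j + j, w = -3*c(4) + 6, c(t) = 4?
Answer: 545161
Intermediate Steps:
w = -6 (w = -3*4 + 6 = -12 + 6 = -6)
p(j) = 2*j
h(l, O) = 48*O (h(l, O) = (O*(-6))*(2*(-4)) = -6*O*(-8) = 48*O)
566713 + h(922, -449) = 566713 + 48*(-449) = 566713 - 21552 = 545161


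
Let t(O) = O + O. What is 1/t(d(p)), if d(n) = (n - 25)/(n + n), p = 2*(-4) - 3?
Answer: 11/36 ≈ 0.30556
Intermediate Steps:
p = -11 (p = -8 - 3 = -11)
d(n) = (-25 + n)/(2*n) (d(n) = (-25 + n)/((2*n)) = (-25 + n)*(1/(2*n)) = (-25 + n)/(2*n))
t(O) = 2*O
1/t(d(p)) = 1/(2*((1/2)*(-25 - 11)/(-11))) = 1/(2*((1/2)*(-1/11)*(-36))) = 1/(2*(18/11)) = 1/(36/11) = 11/36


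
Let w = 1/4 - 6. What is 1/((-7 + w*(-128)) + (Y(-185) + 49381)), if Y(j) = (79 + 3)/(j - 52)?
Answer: 237/11875988 ≈ 1.9956e-5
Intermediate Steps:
w = -23/4 (w = (1/4)*1 - 6 = 1/4 - 6 = -23/4 ≈ -5.7500)
Y(j) = 82/(-52 + j)
1/((-7 + w*(-128)) + (Y(-185) + 49381)) = 1/((-7 - 23/4*(-128)) + (82/(-52 - 185) + 49381)) = 1/((-7 + 736) + (82/(-237) + 49381)) = 1/(729 + (82*(-1/237) + 49381)) = 1/(729 + (-82/237 + 49381)) = 1/(729 + 11703215/237) = 1/(11875988/237) = 237/11875988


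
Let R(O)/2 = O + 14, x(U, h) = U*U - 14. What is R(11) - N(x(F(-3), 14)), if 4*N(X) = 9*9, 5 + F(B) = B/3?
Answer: 119/4 ≈ 29.750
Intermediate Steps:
F(B) = -5 + B/3
x(U, h) = -14 + U² (x(U, h) = U² - 14 = -14 + U²)
R(O) = 28 + 2*O (R(O) = 2*(O + 14) = 2*(14 + O) = 28 + 2*O)
N(X) = 81/4 (N(X) = (9*9)/4 = (¼)*81 = 81/4)
R(11) - N(x(F(-3), 14)) = (28 + 2*11) - 1*81/4 = (28 + 22) - 81/4 = 50 - 81/4 = 119/4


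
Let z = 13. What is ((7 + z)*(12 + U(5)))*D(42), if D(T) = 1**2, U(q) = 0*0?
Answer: 240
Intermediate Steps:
U(q) = 0
D(T) = 1
((7 + z)*(12 + U(5)))*D(42) = ((7 + 13)*(12 + 0))*1 = (20*12)*1 = 240*1 = 240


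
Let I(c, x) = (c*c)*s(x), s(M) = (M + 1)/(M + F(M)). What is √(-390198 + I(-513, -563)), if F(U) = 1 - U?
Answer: 2*I*√37072794 ≈ 12177.0*I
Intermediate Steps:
s(M) = 1 + M (s(M) = (M + 1)/(M + (1 - M)) = (1 + M)/1 = (1 + M)*1 = 1 + M)
I(c, x) = c²*(1 + x) (I(c, x) = (c*c)*(1 + x) = c²*(1 + x))
√(-390198 + I(-513, -563)) = √(-390198 + (-513)²*(1 - 563)) = √(-390198 + 263169*(-562)) = √(-390198 - 147900978) = √(-148291176) = 2*I*√37072794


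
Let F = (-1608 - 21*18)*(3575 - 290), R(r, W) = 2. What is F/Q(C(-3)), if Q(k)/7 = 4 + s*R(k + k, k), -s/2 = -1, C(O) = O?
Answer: -3262005/28 ≈ -1.1650e+5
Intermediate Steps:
s = 2 (s = -2*(-1) = 2)
Q(k) = 56 (Q(k) = 7*(4 + 2*2) = 7*(4 + 4) = 7*8 = 56)
F = -6524010 (F = (-1608 - 378)*3285 = -1986*3285 = -6524010)
F/Q(C(-3)) = -6524010/56 = -6524010*1/56 = -3262005/28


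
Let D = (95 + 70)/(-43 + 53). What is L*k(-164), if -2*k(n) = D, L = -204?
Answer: 1683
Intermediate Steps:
D = 33/2 (D = 165/10 = 165*(⅒) = 33/2 ≈ 16.500)
k(n) = -33/4 (k(n) = -½*33/2 = -33/4)
L*k(-164) = -204*(-33/4) = 1683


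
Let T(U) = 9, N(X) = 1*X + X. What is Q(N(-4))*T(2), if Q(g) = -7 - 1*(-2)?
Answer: -45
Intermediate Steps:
N(X) = 2*X (N(X) = X + X = 2*X)
Q(g) = -5 (Q(g) = -7 + 2 = -5)
Q(N(-4))*T(2) = -5*9 = -45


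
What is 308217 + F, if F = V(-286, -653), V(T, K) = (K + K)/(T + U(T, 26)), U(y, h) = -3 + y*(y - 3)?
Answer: 25386291899/82365 ≈ 3.0822e+5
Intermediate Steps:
U(y, h) = -3 + y*(-3 + y)
V(T, K) = 2*K/(-3 + T² - 2*T) (V(T, K) = (K + K)/(T + (-3 + T² - 3*T)) = (2*K)/(-3 + T² - 2*T) = 2*K/(-3 + T² - 2*T))
F = -1306/82365 (F = 2*(-653)/(-3 + (-286)² - 2*(-286)) = 2*(-653)/(-3 + 81796 + 572) = 2*(-653)/82365 = 2*(-653)*(1/82365) = -1306/82365 ≈ -0.015856)
308217 + F = 308217 - 1306/82365 = 25386291899/82365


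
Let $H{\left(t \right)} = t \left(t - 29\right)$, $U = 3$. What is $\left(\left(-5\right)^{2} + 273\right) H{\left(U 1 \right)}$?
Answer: $-23244$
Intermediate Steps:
$H{\left(t \right)} = t \left(-29 + t\right)$
$\left(\left(-5\right)^{2} + 273\right) H{\left(U 1 \right)} = \left(\left(-5\right)^{2} + 273\right) 3 \cdot 1 \left(-29 + 3 \cdot 1\right) = \left(25 + 273\right) 3 \left(-29 + 3\right) = 298 \cdot 3 \left(-26\right) = 298 \left(-78\right) = -23244$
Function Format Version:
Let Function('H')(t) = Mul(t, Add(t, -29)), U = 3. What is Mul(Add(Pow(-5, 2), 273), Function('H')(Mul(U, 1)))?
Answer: -23244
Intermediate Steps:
Function('H')(t) = Mul(t, Add(-29, t))
Mul(Add(Pow(-5, 2), 273), Function('H')(Mul(U, 1))) = Mul(Add(Pow(-5, 2), 273), Mul(Mul(3, 1), Add(-29, Mul(3, 1)))) = Mul(Add(25, 273), Mul(3, Add(-29, 3))) = Mul(298, Mul(3, -26)) = Mul(298, -78) = -23244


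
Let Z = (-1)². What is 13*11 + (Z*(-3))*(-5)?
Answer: 158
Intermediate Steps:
Z = 1
13*11 + (Z*(-3))*(-5) = 13*11 + (1*(-3))*(-5) = 143 - 3*(-5) = 143 + 15 = 158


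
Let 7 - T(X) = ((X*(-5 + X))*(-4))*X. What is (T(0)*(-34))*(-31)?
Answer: 7378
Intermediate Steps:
T(X) = 7 + 4*X²*(-5 + X) (T(X) = 7 - (X*(-5 + X))*(-4)*X = 7 - (-4*X*(-5 + X))*X = 7 - (-4)*X²*(-5 + X) = 7 + 4*X²*(-5 + X))
(T(0)*(-34))*(-31) = ((7 - 20*0² + 4*0³)*(-34))*(-31) = ((7 - 20*0 + 4*0)*(-34))*(-31) = ((7 + 0 + 0)*(-34))*(-31) = (7*(-34))*(-31) = -238*(-31) = 7378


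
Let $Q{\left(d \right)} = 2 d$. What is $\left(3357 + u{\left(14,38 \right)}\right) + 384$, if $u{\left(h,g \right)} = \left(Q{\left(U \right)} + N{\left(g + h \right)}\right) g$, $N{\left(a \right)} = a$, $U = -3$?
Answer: $5489$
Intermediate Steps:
$u{\left(h,g \right)} = g \left(-6 + g + h\right)$ ($u{\left(h,g \right)} = \left(2 \left(-3\right) + \left(g + h\right)\right) g = \left(-6 + \left(g + h\right)\right) g = \left(-6 + g + h\right) g = g \left(-6 + g + h\right)$)
$\left(3357 + u{\left(14,38 \right)}\right) + 384 = \left(3357 + 38 \left(-6 + 38 + 14\right)\right) + 384 = \left(3357 + 38 \cdot 46\right) + 384 = \left(3357 + 1748\right) + 384 = 5105 + 384 = 5489$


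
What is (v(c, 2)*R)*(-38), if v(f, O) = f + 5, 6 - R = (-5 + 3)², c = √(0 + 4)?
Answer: -532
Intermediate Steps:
c = 2 (c = √4 = 2)
R = 2 (R = 6 - (-5 + 3)² = 6 - 1*(-2)² = 6 - 1*4 = 6 - 4 = 2)
v(f, O) = 5 + f
(v(c, 2)*R)*(-38) = ((5 + 2)*2)*(-38) = (7*2)*(-38) = 14*(-38) = -532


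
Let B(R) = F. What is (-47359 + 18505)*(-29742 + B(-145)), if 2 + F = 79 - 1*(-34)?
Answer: 854972874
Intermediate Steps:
F = 111 (F = -2 + (79 - 1*(-34)) = -2 + (79 + 34) = -2 + 113 = 111)
B(R) = 111
(-47359 + 18505)*(-29742 + B(-145)) = (-47359 + 18505)*(-29742 + 111) = -28854*(-29631) = 854972874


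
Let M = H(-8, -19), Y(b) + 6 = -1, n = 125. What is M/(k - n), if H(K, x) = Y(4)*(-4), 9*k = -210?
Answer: -84/445 ≈ -0.18876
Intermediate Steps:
k = -70/3 (k = (1/9)*(-210) = -70/3 ≈ -23.333)
Y(b) = -7 (Y(b) = -6 - 1 = -7)
H(K, x) = 28 (H(K, x) = -7*(-4) = 28)
M = 28
M/(k - n) = 28/(-70/3 - 1*125) = 28/(-70/3 - 125) = 28/(-445/3) = 28*(-3/445) = -84/445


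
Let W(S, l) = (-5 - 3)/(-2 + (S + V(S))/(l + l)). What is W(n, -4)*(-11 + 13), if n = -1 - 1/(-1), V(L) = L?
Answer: 8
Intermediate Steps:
n = 0 (n = -1 - 1*(-1) = -1 + 1 = 0)
W(S, l) = -8/(-2 + S/l) (W(S, l) = (-5 - 3)/(-2 + (S + S)/(l + l)) = -8/(-2 + (2*S)/((2*l))) = -8/(-2 + (2*S)*(1/(2*l))) = -8/(-2 + S/l))
W(n, -4)*(-11 + 13) = (8*(-4)/(-1*0 + 2*(-4)))*(-11 + 13) = (8*(-4)/(0 - 8))*2 = (8*(-4)/(-8))*2 = (8*(-4)*(-⅛))*2 = 4*2 = 8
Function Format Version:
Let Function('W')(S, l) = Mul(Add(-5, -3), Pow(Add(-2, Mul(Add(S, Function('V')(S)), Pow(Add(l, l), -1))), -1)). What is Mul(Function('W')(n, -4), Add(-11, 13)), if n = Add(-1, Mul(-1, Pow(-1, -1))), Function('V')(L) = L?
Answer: 8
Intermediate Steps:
n = 0 (n = Add(-1, Mul(-1, -1)) = Add(-1, 1) = 0)
Function('W')(S, l) = Mul(-8, Pow(Add(-2, Mul(S, Pow(l, -1))), -1)) (Function('W')(S, l) = Mul(Add(-5, -3), Pow(Add(-2, Mul(Add(S, S), Pow(Add(l, l), -1))), -1)) = Mul(-8, Pow(Add(-2, Mul(Mul(2, S), Pow(Mul(2, l), -1))), -1)) = Mul(-8, Pow(Add(-2, Mul(Mul(2, S), Mul(Rational(1, 2), Pow(l, -1)))), -1)) = Mul(-8, Pow(Add(-2, Mul(S, Pow(l, -1))), -1)))
Mul(Function('W')(n, -4), Add(-11, 13)) = Mul(Mul(8, -4, Pow(Add(Mul(-1, 0), Mul(2, -4)), -1)), Add(-11, 13)) = Mul(Mul(8, -4, Pow(Add(0, -8), -1)), 2) = Mul(Mul(8, -4, Pow(-8, -1)), 2) = Mul(Mul(8, -4, Rational(-1, 8)), 2) = Mul(4, 2) = 8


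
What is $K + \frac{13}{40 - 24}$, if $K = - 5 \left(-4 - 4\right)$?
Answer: $\frac{653}{16} \approx 40.813$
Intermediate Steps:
$K = 40$ ($K = \left(-5\right) \left(-8\right) = 40$)
$K + \frac{13}{40 - 24} = 40 + \frac{13}{40 - 24} = 40 + \frac{13}{16} = \frac{653}{16}$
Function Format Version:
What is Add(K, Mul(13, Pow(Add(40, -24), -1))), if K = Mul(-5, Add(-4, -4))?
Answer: Rational(653, 16) ≈ 40.813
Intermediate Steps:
K = 40 (K = Mul(-5, -8) = 40)
Add(K, Mul(13, Pow(Add(40, -24), -1))) = Add(40, Mul(13, Pow(Add(40, -24), -1))) = Add(40, Mul(13, Pow(16, -1))) = Add(40, Mul(13, Rational(1, 16))) = Add(40, Rational(13, 16)) = Rational(653, 16)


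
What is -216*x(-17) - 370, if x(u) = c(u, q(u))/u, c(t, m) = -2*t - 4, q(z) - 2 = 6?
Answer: 190/17 ≈ 11.176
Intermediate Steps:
q(z) = 8 (q(z) = 2 + 6 = 8)
c(t, m) = -4 - 2*t
x(u) = (-4 - 2*u)/u
-216*x(-17) - 370 = -216*(-2 - 4/(-17)) - 370 = -216*(-2 - 4*(-1/17)) - 370 = -216*(-2 + 4/17) - 370 = -216*(-30/17) - 370 = 6480/17 - 370 = 190/17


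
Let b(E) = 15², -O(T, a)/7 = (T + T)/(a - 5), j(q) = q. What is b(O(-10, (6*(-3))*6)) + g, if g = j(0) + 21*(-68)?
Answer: -1203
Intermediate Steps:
O(T, a) = -14*T/(-5 + a) (O(T, a) = -7*(T + T)/(a - 5) = -7*2*T/(-5 + a) = -14*T/(-5 + a))
b(E) = 225
g = -1428 (g = 0 + 21*(-68) = 0 - 1428 = -1428)
b(O(-10, (6*(-3))*6)) + g = 225 - 1428 = -1203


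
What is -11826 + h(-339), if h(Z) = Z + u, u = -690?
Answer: -12855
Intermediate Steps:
h(Z) = -690 + Z (h(Z) = Z - 690 = -690 + Z)
-11826 + h(-339) = -11826 + (-690 - 339) = -11826 - 1029 = -12855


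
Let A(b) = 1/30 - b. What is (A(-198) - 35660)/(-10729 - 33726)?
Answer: 1063859/1333650 ≈ 0.79770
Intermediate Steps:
A(b) = 1/30 - b
(A(-198) - 35660)/(-10729 - 33726) = ((1/30 - 1*(-198)) - 35660)/(-10729 - 33726) = ((1/30 + 198) - 35660)/(-44455) = (5941/30 - 35660)*(-1/44455) = -1063859/30*(-1/44455) = 1063859/1333650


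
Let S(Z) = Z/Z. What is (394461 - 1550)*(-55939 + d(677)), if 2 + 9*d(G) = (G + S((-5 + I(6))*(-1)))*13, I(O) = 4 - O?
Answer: -194349104129/9 ≈ -2.1594e+10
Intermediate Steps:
S(Z) = 1
d(G) = 11/9 + 13*G/9 (d(G) = -2/9 + ((G + 1)*13)/9 = -2/9 + ((1 + G)*13)/9 = -2/9 + (13 + 13*G)/9 = -2/9 + (13/9 + 13*G/9) = 11/9 + 13*G/9)
(394461 - 1550)*(-55939 + d(677)) = (394461 - 1550)*(-55939 + (11/9 + (13/9)*677)) = 392911*(-55939 + (11/9 + 8801/9)) = 392911*(-55939 + 8812/9) = 392911*(-494639/9) = -194349104129/9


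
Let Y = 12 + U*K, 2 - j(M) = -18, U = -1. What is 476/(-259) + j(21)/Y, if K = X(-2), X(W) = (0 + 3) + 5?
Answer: 117/37 ≈ 3.1622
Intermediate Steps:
X(W) = 8 (X(W) = 3 + 5 = 8)
j(M) = 20 (j(M) = 2 - 1*(-18) = 2 + 18 = 20)
K = 8
Y = 4 (Y = 12 - 1*8 = 12 - 8 = 4)
476/(-259) + j(21)/Y = 476/(-259) + 20/4 = 476*(-1/259) + 20*(¼) = -68/37 + 5 = 117/37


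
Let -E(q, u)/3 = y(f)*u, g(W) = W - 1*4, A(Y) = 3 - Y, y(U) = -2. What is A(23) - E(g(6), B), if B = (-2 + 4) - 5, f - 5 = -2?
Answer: -2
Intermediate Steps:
f = 3 (f = 5 - 2 = 3)
g(W) = -4 + W (g(W) = W - 4 = -4 + W)
B = -3 (B = 2 - 5 = -3)
E(q, u) = 6*u (E(q, u) = -(-6)*u = 6*u)
A(23) - E(g(6), B) = (3 - 1*23) - 6*(-3) = (3 - 23) - 1*(-18) = -20 + 18 = -2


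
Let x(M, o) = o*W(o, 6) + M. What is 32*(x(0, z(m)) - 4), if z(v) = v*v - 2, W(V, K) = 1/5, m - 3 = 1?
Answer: -192/5 ≈ -38.400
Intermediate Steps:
m = 4 (m = 3 + 1 = 4)
W(V, K) = ⅕
z(v) = -2 + v² (z(v) = v² - 2 = -2 + v²)
x(M, o) = M + o/5 (x(M, o) = o*(⅕) + M = o/5 + M = M + o/5)
32*(x(0, z(m)) - 4) = 32*((0 + (-2 + 4²)/5) - 4) = 32*((0 + (-2 + 16)/5) - 4) = 32*((0 + (⅕)*14) - 4) = 32*((0 + 14/5) - 4) = 32*(14/5 - 4) = 32*(-6/5) = -192/5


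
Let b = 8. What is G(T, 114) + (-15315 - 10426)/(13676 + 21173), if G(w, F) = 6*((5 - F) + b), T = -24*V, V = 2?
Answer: -21144235/34849 ≈ -606.74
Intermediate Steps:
T = -48 (T = -24*2 = -48)
G(w, F) = 78 - 6*F (G(w, F) = 6*((5 - F) + 8) = 6*(13 - F) = 78 - 6*F)
G(T, 114) + (-15315 - 10426)/(13676 + 21173) = (78 - 6*114) + (-15315 - 10426)/(13676 + 21173) = (78 - 684) - 25741/34849 = -606 - 25741*1/34849 = -606 - 25741/34849 = -21144235/34849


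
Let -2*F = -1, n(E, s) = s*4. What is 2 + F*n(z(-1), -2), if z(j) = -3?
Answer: -2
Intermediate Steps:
n(E, s) = 4*s
F = ½ (F = -½*(-1) = ½ ≈ 0.50000)
2 + F*n(z(-1), -2) = 2 + (4*(-2))/2 = 2 + (½)*(-8) = 2 - 4 = -2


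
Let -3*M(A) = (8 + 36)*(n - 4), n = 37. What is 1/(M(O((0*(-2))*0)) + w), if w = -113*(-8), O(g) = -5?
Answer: 1/420 ≈ 0.0023810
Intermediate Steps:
w = 904
M(A) = -484 (M(A) = -(8 + 36)*(37 - 4)/3 = -44*33/3 = -⅓*1452 = -484)
1/(M(O((0*(-2))*0)) + w) = 1/(-484 + 904) = 1/420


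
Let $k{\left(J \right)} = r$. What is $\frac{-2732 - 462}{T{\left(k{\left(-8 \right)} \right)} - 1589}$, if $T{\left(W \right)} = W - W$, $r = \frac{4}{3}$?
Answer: $\frac{3194}{1589} \approx 2.0101$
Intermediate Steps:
$r = \frac{4}{3}$ ($r = 4 \cdot \frac{1}{3} = \frac{4}{3} \approx 1.3333$)
$k{\left(J \right)} = \frac{4}{3}$
$T{\left(W \right)} = 0$
$\frac{-2732 - 462}{T{\left(k{\left(-8 \right)} \right)} - 1589} = \frac{-2732 - 462}{0 - 1589} = - \frac{3194}{-1589} = \left(-3194\right) \left(- \frac{1}{1589}\right) = \frac{3194}{1589}$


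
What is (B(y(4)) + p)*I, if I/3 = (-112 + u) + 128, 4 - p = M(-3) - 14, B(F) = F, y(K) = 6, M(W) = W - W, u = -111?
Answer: -6840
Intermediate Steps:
M(W) = 0
p = 18 (p = 4 - (0 - 14) = 4 - 1*(-14) = 4 + 14 = 18)
I = -285 (I = 3*((-112 - 111) + 128) = 3*(-223 + 128) = 3*(-95) = -285)
(B(y(4)) + p)*I = (6 + 18)*(-285) = 24*(-285) = -6840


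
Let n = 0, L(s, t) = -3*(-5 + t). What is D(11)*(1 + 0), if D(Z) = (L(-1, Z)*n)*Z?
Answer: 0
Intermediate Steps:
L(s, t) = 15 - 3*t
D(Z) = 0 (D(Z) = ((15 - 3*Z)*0)*Z = 0*Z = 0)
D(11)*(1 + 0) = 0*(1 + 0) = 0*1 = 0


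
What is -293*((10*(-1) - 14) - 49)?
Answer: 21389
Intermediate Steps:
-293*((10*(-1) - 14) - 49) = -293*((-10 - 14) - 49) = -293*(-24 - 49) = -293*(-73) = 21389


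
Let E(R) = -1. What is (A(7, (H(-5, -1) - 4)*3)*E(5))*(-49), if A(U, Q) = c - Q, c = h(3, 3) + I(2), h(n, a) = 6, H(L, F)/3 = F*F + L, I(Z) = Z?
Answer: 2744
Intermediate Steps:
H(L, F) = 3*L + 3*F**2 (H(L, F) = 3*(F*F + L) = 3*(F**2 + L) = 3*(L + F**2) = 3*L + 3*F**2)
c = 8 (c = 6 + 2 = 8)
A(U, Q) = 8 - Q
(A(7, (H(-5, -1) - 4)*3)*E(5))*(-49) = ((8 - ((3*(-5) + 3*(-1)**2) - 4)*3)*(-1))*(-49) = ((8 - ((-15 + 3*1) - 4)*3)*(-1))*(-49) = ((8 - ((-15 + 3) - 4)*3)*(-1))*(-49) = ((8 - (-12 - 4)*3)*(-1))*(-49) = ((8 - (-16)*3)*(-1))*(-49) = ((8 - 1*(-48))*(-1))*(-49) = ((8 + 48)*(-1))*(-49) = (56*(-1))*(-49) = -56*(-49) = 2744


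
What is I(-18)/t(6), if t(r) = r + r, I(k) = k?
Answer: -3/2 ≈ -1.5000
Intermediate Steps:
t(r) = 2*r
I(-18)/t(6) = -18/(2*6) = -18/12 = -18*1/12 = -3/2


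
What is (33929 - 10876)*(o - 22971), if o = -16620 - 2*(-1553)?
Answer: -841088705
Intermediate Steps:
o = -13514 (o = -16620 - 1*(-3106) = -16620 + 3106 = -13514)
(33929 - 10876)*(o - 22971) = (33929 - 10876)*(-13514 - 22971) = 23053*(-36485) = -841088705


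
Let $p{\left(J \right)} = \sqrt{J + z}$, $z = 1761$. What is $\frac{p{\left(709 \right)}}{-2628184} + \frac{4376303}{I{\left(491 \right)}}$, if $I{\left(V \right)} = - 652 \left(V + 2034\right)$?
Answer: $- \frac{4376303}{1646300} - \frac{\sqrt{2470}}{2628184} \approx -2.6583$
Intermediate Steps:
$p{\left(J \right)} = \sqrt{1761 + J}$ ($p{\left(J \right)} = \sqrt{J + 1761} = \sqrt{1761 + J}$)
$I{\left(V \right)} = -1326168 - 652 V$ ($I{\left(V \right)} = - 652 \left(2034 + V\right) = -1326168 - 652 V$)
$\frac{p{\left(709 \right)}}{-2628184} + \frac{4376303}{I{\left(491 \right)}} = \frac{\sqrt{1761 + 709}}{-2628184} + \frac{4376303}{-1326168 - 320132} = \sqrt{2470} \left(- \frac{1}{2628184}\right) + \frac{4376303}{-1326168 - 320132} = - \frac{\sqrt{2470}}{2628184} + \frac{4376303}{-1646300} = - \frac{\sqrt{2470}}{2628184} + 4376303 \left(- \frac{1}{1646300}\right) = - \frac{\sqrt{2470}}{2628184} - \frac{4376303}{1646300} = - \frac{4376303}{1646300} - \frac{\sqrt{2470}}{2628184}$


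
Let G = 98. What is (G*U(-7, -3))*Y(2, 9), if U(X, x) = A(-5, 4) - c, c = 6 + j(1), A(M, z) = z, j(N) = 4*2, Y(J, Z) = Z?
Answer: -8820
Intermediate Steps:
j(N) = 8
c = 14 (c = 6 + 8 = 14)
U(X, x) = -10 (U(X, x) = 4 - 1*14 = 4 - 14 = -10)
(G*U(-7, -3))*Y(2, 9) = (98*(-10))*9 = -980*9 = -8820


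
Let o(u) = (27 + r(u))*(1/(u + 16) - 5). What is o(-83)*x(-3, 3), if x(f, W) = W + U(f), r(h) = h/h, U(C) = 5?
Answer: -75264/67 ≈ -1123.3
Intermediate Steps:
r(h) = 1
x(f, W) = 5 + W (x(f, W) = W + 5 = 5 + W)
o(u) = -140 + 28/(16 + u) (o(u) = (27 + 1)*(1/(u + 16) - 5) = 28*(1/(16 + u) - 5) = 28*(-5 + 1/(16 + u)) = -140 + 28/(16 + u))
o(-83)*x(-3, 3) = (28*(-79 - 5*(-83))/(16 - 83))*(5 + 3) = (28*(-79 + 415)/(-67))*8 = (28*(-1/67)*336)*8 = -9408/67*8 = -75264/67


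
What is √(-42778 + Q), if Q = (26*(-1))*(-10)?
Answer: I*√42518 ≈ 206.2*I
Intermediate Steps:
Q = 260 (Q = -26*(-10) = 260)
√(-42778 + Q) = √(-42778 + 260) = √(-42518) = I*√42518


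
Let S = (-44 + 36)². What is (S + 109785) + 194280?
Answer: 304129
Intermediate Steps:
S = 64 (S = (-8)² = 64)
(S + 109785) + 194280 = (64 + 109785) + 194280 = 109849 + 194280 = 304129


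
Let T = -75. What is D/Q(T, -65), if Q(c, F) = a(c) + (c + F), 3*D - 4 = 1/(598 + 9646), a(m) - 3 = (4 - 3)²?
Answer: -13659/1393184 ≈ -0.0098042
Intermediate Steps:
a(m) = 4 (a(m) = 3 + (4 - 3)² = 3 + 1² = 3 + 1 = 4)
D = 13659/10244 (D = 4/3 + 1/(3*(598 + 9646)) = 4/3 + (⅓)/10244 = 4/3 + (⅓)*(1/10244) = 4/3 + 1/30732 = 13659/10244 ≈ 1.3334)
Q(c, F) = 4 + F + c (Q(c, F) = 4 + (c + F) = 4 + (F + c) = 4 + F + c)
D/Q(T, -65) = 13659/(10244*(4 - 65 - 75)) = (13659/10244)/(-136) = (13659/10244)*(-1/136) = -13659/1393184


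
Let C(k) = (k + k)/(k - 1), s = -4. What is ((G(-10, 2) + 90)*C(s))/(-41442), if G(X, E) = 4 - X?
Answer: -416/103605 ≈ -0.0040153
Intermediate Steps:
C(k) = 2*k/(-1 + k) (C(k) = (2*k)/(-1 + k) = 2*k/(-1 + k))
((G(-10, 2) + 90)*C(s))/(-41442) = (((4 - 1*(-10)) + 90)*(2*(-4)/(-1 - 4)))/(-41442) = (((4 + 10) + 90)*(2*(-4)/(-5)))*(-1/41442) = ((14 + 90)*(2*(-4)*(-1/5)))*(-1/41442) = (104*(8/5))*(-1/41442) = (832/5)*(-1/41442) = -416/103605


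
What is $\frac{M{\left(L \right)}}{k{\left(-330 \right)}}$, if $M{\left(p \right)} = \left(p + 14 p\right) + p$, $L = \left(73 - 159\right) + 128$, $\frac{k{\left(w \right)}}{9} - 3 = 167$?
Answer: $\frac{112}{255} \approx 0.43922$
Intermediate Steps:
$k{\left(w \right)} = 1530$ ($k{\left(w \right)} = 27 + 9 \cdot 167 = 27 + 1503 = 1530$)
$L = 42$ ($L = -86 + 128 = 42$)
$M{\left(p \right)} = 16 p$ ($M{\left(p \right)} = 15 p + p = 16 p$)
$\frac{M{\left(L \right)}}{k{\left(-330 \right)}} = \frac{16 \cdot 42}{1530} = 672 \cdot \frac{1}{1530} = \frac{112}{255}$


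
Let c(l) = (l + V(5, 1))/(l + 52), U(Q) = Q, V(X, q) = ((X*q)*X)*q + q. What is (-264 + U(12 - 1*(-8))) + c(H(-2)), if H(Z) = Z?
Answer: -6088/25 ≈ -243.52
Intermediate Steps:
V(X, q) = q + X²*q² (V(X, q) = (q*X²)*q + q = X²*q² + q = q + X²*q²)
c(l) = (26 + l)/(52 + l) (c(l) = (l + 1*(1 + 1*5²))/(l + 52) = (l + 1*(1 + 1*25))/(52 + l) = (l + 1*(1 + 25))/(52 + l) = (l + 1*26)/(52 + l) = (l + 26)/(52 + l) = (26 + l)/(52 + l))
(-264 + U(12 - 1*(-8))) + c(H(-2)) = (-264 + (12 - 1*(-8))) + (26 - 2)/(52 - 2) = (-264 + (12 + 8)) + 24/50 = (-264 + 20) + (1/50)*24 = -244 + 12/25 = -6088/25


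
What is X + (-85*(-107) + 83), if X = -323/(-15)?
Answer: 137993/15 ≈ 9199.5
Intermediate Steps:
X = 323/15 (X = -323*(-1/15) = 323/15 ≈ 21.533)
X + (-85*(-107) + 83) = 323/15 + (-85*(-107) + 83) = 323/15 + (9095 + 83) = 323/15 + 9178 = 137993/15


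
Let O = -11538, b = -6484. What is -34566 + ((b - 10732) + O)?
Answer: -63320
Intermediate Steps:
-34566 + ((b - 10732) + O) = -34566 + ((-6484 - 10732) - 11538) = -34566 + (-17216 - 11538) = -34566 - 28754 = -63320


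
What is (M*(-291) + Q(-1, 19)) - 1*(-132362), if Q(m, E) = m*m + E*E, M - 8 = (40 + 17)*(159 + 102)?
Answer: -4198811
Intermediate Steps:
M = 14885 (M = 8 + (40 + 17)*(159 + 102) = 8 + 57*261 = 8 + 14877 = 14885)
Q(m, E) = E² + m² (Q(m, E) = m² + E² = E² + m²)
(M*(-291) + Q(-1, 19)) - 1*(-132362) = (14885*(-291) + (19² + (-1)²)) - 1*(-132362) = (-4331535 + (361 + 1)) + 132362 = (-4331535 + 362) + 132362 = -4331173 + 132362 = -4198811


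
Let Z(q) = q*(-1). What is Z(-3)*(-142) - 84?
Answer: -510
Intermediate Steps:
Z(q) = -q
Z(-3)*(-142) - 84 = -1*(-3)*(-142) - 84 = 3*(-142) - 84 = -426 - 84 = -510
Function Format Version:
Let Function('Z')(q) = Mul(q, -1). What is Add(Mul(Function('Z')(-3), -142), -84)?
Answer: -510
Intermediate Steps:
Function('Z')(q) = Mul(-1, q)
Add(Mul(Function('Z')(-3), -142), -84) = Add(Mul(Mul(-1, -3), -142), -84) = Add(Mul(3, -142), -84) = Add(-426, -84) = -510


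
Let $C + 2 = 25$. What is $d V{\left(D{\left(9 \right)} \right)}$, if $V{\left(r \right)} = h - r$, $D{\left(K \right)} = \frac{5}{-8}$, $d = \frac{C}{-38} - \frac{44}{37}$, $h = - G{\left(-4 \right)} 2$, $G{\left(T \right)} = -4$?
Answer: $- \frac{174087}{11248} \approx -15.477$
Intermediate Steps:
$C = 23$ ($C = -2 + 25 = 23$)
$h = 8$ ($h = \left(-1\right) \left(-4\right) 2 = 4 \cdot 2 = 8$)
$d = - \frac{2523}{1406}$ ($d = \frac{23}{-38} - \frac{44}{37} = 23 \left(- \frac{1}{38}\right) - \frac{44}{37} = - \frac{23}{38} - \frac{44}{37} = - \frac{2523}{1406} \approx -1.7945$)
$D{\left(K \right)} = - \frac{5}{8}$ ($D{\left(K \right)} = 5 \left(- \frac{1}{8}\right) = - \frac{5}{8}$)
$V{\left(r \right)} = 8 - r$
$d V{\left(D{\left(9 \right)} \right)} = - \frac{2523 \left(8 - - \frac{5}{8}\right)}{1406} = - \frac{2523 \left(8 + \frac{5}{8}\right)}{1406} = \left(- \frac{2523}{1406}\right) \frac{69}{8} = - \frac{174087}{11248}$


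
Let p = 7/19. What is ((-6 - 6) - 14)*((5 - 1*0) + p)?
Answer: -2652/19 ≈ -139.58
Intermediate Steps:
p = 7/19 (p = 7*(1/19) = 7/19 ≈ 0.36842)
((-6 - 6) - 14)*((5 - 1*0) + p) = ((-6 - 6) - 14)*((5 - 1*0) + 7/19) = (-12 - 14)*((5 + 0) + 7/19) = -26*(5 + 7/19) = -26*102/19 = -2652/19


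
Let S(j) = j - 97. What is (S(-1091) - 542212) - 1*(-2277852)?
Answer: 1734452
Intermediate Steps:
S(j) = -97 + j
(S(-1091) - 542212) - 1*(-2277852) = ((-97 - 1091) - 542212) - 1*(-2277852) = (-1188 - 542212) + 2277852 = -543400 + 2277852 = 1734452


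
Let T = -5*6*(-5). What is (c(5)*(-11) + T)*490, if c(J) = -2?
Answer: 84280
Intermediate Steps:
T = 150 (T = -30*(-5) = 150)
(c(5)*(-11) + T)*490 = (-2*(-11) + 150)*490 = (22 + 150)*490 = 172*490 = 84280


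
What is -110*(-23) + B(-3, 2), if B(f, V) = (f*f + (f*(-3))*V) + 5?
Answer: 2562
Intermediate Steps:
B(f, V) = 5 + f**2 - 3*V*f (B(f, V) = (f**2 + (-3*f)*V) + 5 = (f**2 - 3*V*f) + 5 = 5 + f**2 - 3*V*f)
-110*(-23) + B(-3, 2) = -110*(-23) + (5 + (-3)**2 - 3*2*(-3)) = 2530 + (5 + 9 + 18) = 2530 + 32 = 2562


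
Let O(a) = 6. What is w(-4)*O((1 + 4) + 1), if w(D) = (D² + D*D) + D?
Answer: 168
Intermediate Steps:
w(D) = D + 2*D² (w(D) = (D² + D²) + D = 2*D² + D = D + 2*D²)
w(-4)*O((1 + 4) + 1) = -4*(1 + 2*(-4))*6 = -4*(1 - 8)*6 = -4*(-7)*6 = 28*6 = 168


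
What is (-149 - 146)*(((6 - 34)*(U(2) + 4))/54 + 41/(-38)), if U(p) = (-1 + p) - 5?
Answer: 12095/38 ≈ 318.29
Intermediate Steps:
U(p) = -6 + p
(-149 - 146)*(((6 - 34)*(U(2) + 4))/54 + 41/(-38)) = (-149 - 146)*(((6 - 34)*((-6 + 2) + 4))/54 + 41/(-38)) = -295*(-28*(-4 + 4)*(1/54) + 41*(-1/38)) = -295*(-28*0*(1/54) - 41/38) = -295*(0*(1/54) - 41/38) = -295*(0 - 41/38) = -295*(-41/38) = 12095/38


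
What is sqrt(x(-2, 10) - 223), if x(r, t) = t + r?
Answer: I*sqrt(215) ≈ 14.663*I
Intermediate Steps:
x(r, t) = r + t
sqrt(x(-2, 10) - 223) = sqrt((-2 + 10) - 223) = sqrt(8 - 223) = sqrt(-215) = I*sqrt(215)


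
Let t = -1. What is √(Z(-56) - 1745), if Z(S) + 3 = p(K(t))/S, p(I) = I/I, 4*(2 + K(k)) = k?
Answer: 11*I*√11326/28 ≈ 41.809*I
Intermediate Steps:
K(k) = -2 + k/4
p(I) = 1
Z(S) = -3 + 1/S
√(Z(-56) - 1745) = √((-3 + 1/(-56)) - 1745) = √((-3 - 1/56) - 1745) = √(-169/56 - 1745) = √(-97889/56) = 11*I*√11326/28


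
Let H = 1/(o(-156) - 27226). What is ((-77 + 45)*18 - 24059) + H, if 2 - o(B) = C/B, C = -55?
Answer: -104624820521/4246999 ≈ -24635.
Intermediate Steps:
o(B) = 2 + 55/B (o(B) = 2 - (-55)/B = 2 + 55/B)
H = -156/4246999 (H = 1/((2 + 55/(-156)) - 27226) = 1/((2 + 55*(-1/156)) - 27226) = 1/((2 - 55/156) - 27226) = 1/(257/156 - 27226) = 1/(-4246999/156) = -156/4246999 ≈ -3.6732e-5)
((-77 + 45)*18 - 24059) + H = ((-77 + 45)*18 - 24059) - 156/4246999 = (-32*18 - 24059) - 156/4246999 = (-576 - 24059) - 156/4246999 = -24635 - 156/4246999 = -104624820521/4246999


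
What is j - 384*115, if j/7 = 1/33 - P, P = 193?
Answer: -1501856/33 ≈ -45511.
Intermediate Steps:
j = -44576/33 (j = 7*(1/33 - 1*193) = 7*(1/33 - 193) = 7*(-6368/33) = -44576/33 ≈ -1350.8)
j - 384*115 = -44576/33 - 384*115 = -44576/33 - 44160 = -1501856/33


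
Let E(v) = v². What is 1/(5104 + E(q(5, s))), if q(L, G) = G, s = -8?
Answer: 1/5168 ≈ 0.00019350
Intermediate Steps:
1/(5104 + E(q(5, s))) = 1/(5104 + (-8)²) = 1/(5104 + 64) = 1/5168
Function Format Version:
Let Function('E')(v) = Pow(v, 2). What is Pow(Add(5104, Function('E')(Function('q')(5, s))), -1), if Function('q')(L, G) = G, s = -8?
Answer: Rational(1, 5168) ≈ 0.00019350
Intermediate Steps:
Pow(Add(5104, Function('E')(Function('q')(5, s))), -1) = Pow(Add(5104, Pow(-8, 2)), -1) = Pow(Add(5104, 64), -1) = Pow(5168, -1) = Rational(1, 5168)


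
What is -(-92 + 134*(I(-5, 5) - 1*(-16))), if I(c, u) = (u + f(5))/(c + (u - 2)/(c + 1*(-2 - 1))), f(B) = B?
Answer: -77516/43 ≈ -1802.7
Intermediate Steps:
I(c, u) = (5 + u)/(c + (-2 + u)/(-3 + c)) (I(c, u) = (u + 5)/(c + (u - 2)/(c + 1*(-2 - 1))) = (5 + u)/(c + (-2 + u)/(c + 1*(-3))) = (5 + u)/(c + (-2 + u)/(c - 3)) = (5 + u)/(c + (-2 + u)/(-3 + c)))
-(-92 + 134*(I(-5, 5) - 1*(-16))) = -(-92 + 134*((-15 - 3*5 + 5*(-5) - 5*5)/(-2 + 5 + (-5)² - 3*(-5)) - 1*(-16))) = -(-92 + 134*((-15 - 15 - 25 - 25)/(-2 + 5 + 25 + 15) + 16)) = -(-92 + 134*(-80/43 + 16)) = -(-92 + 134*(608/43)) = -(-92 + 81472/43) = -1*77516/43 = -77516/43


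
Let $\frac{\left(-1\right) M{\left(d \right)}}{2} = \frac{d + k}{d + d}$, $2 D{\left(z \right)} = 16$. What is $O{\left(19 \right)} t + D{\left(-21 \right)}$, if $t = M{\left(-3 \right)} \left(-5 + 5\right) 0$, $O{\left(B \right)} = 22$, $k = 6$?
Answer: $8$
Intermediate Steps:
$D{\left(z \right)} = 8$ ($D{\left(z \right)} = \frac{1}{2} \cdot 16 = 8$)
$M{\left(d \right)} = - \frac{6 + d}{d}$ ($M{\left(d \right)} = - 2 \frac{d + 6}{d + d} = - 2 \frac{6 + d}{2 d} = - \frac{6 + d}{d}$)
$t = 0$ ($t = \frac{-6 - -3}{-3} \left(-5 + 5\right) 0 = - \frac{-6 + 3}{3} \cdot 0 \cdot 0 = \left(- \frac{1}{3}\right) \left(-3\right) 0 = 1 \cdot 0 = 0$)
$O{\left(19 \right)} t + D{\left(-21 \right)} = 22 \cdot 0 + 8 = 0 + 8 = 8$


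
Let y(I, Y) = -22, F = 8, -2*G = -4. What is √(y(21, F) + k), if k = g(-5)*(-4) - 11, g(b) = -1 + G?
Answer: I*√37 ≈ 6.0828*I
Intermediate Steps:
G = 2 (G = -½*(-4) = 2)
g(b) = 1 (g(b) = -1 + 2 = 1)
k = -15 (k = 1*(-4) - 11 = -4 - 11 = -15)
√(y(21, F) + k) = √(-22 - 15) = √(-37) = I*√37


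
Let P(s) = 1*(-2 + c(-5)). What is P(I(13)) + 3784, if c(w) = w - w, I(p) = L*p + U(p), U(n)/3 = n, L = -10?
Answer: 3782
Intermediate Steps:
U(n) = 3*n
I(p) = -7*p (I(p) = -10*p + 3*p = -7*p)
c(w) = 0
P(s) = -2 (P(s) = 1*(-2 + 0) = 1*(-2) = -2)
P(I(13)) + 3784 = -2 + 3784 = 3782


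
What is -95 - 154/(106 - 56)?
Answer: -2452/25 ≈ -98.080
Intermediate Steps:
-95 - 154/(106 - 56) = -95 - 154/50 = -95 - 154*1/50 = -95 - 77/25 = -2452/25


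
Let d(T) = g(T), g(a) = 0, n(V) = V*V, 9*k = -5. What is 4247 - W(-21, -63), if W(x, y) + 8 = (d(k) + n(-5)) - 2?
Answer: 4232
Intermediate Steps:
k = -5/9 (k = (⅑)*(-5) = -5/9 ≈ -0.55556)
n(V) = V²
d(T) = 0
W(x, y) = 15 (W(x, y) = -8 + ((0 + (-5)²) - 2) = -8 + ((0 + 25) - 2) = -8 + (25 - 2) = -8 + 23 = 15)
4247 - W(-21, -63) = 4247 - 1*15 = 4247 - 15 = 4232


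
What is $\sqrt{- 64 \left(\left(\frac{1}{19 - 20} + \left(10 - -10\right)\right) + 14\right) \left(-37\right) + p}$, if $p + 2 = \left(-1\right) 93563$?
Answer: $i \sqrt{15421} \approx 124.18 i$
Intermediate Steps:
$p = -93565$ ($p = -2 - 93563 = -93565$)
$\sqrt{- 64 \left(\left(\frac{1}{19 - 20} + \left(10 - -10\right)\right) + 14\right) \left(-37\right) + p} = \sqrt{- 64 \left(\left(\frac{1}{19 - 20} + \left(10 - -10\right)\right) + 14\right) \left(-37\right) - 93565} = \sqrt{- 64 \left(\left(\frac{1}{-1} + \left(10 + 10\right)\right) + 14\right) \left(-37\right) - 93565} = \sqrt{- 64 \left(\left(-1 + 20\right) + 14\right) \left(-37\right) - 93565} = \sqrt{- 64 \left(19 + 14\right) \left(-37\right) - 93565} = \sqrt{\left(-64\right) 33 \left(-37\right) - 93565} = \sqrt{\left(-2112\right) \left(-37\right) - 93565} = \sqrt{78144 - 93565} = \sqrt{-15421} = i \sqrt{15421}$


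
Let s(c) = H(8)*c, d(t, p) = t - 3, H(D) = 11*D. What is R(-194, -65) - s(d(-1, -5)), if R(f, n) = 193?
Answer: 545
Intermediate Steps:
d(t, p) = -3 + t
s(c) = 88*c (s(c) = (11*8)*c = 88*c)
R(-194, -65) - s(d(-1, -5)) = 193 - 88*(-3 - 1) = 193 - 88*(-4) = 193 - 1*(-352) = 193 + 352 = 545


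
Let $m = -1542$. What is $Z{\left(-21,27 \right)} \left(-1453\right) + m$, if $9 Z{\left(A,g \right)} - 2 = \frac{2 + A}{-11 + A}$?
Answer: $- \frac{564695}{288} \approx -1960.7$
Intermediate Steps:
$Z{\left(A,g \right)} = \frac{2}{9} + \frac{2 + A}{9 \left(-11 + A\right)}$ ($Z{\left(A,g \right)} = \frac{2}{9} + \frac{\left(2 + A\right) \frac{1}{-11 + A}}{9} = \frac{2}{9} + \frac{\frac{1}{-11 + A} \left(2 + A\right)}{9} = \frac{2}{9} + \frac{2 + A}{9 \left(-11 + A\right)}$)
$Z{\left(-21,27 \right)} \left(-1453\right) + m = \frac{-20 + 3 \left(-21\right)}{9 \left(-11 - 21\right)} \left(-1453\right) - 1542 = \frac{-20 - 63}{9 \left(-32\right)} \left(-1453\right) - 1542 = \frac{1}{9} \left(- \frac{1}{32}\right) \left(-83\right) \left(-1453\right) - 1542 = \frac{83}{288} \left(-1453\right) - 1542 = - \frac{120599}{288} - 1542 = - \frac{564695}{288}$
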